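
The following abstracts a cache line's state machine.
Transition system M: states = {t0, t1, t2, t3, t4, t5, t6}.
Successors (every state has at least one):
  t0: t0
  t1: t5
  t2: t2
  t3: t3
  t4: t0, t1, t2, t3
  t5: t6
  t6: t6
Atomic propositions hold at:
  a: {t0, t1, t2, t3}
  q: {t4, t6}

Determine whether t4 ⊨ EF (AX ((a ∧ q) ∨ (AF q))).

Yes

Sat(a ∧ q) = ∅
AF q: least fixpoint, start Z0 = {t4, t6}, add states with every successor in Z. Z1 = {t4, t5, t6}; Z2 = {t1, t4, t5, t6}; fixed.
Sat(AF q) = {t1, t4, t5, t6}
Sat((a ∧ q) ∨ (AF q)) = {t1, t4, t5, t6}
Sat(AX ((a ∧ q) ∨ (AF q))) = {s : every successor in {t1, t4, t5, t6}} = {t1, t5, t6}
EF (AX ((a ∧ q) ∨ (AF q))): least fixpoint, start Z0 = {t1, t5, t6}, add states with some successor in Z. Z1 = {t1, t4, t5, t6}; fixed.
Sat(EF (AX ((a ∧ q) ∨ (AF q)))) = {t1, t4, t5, t6}
t4 ∈ Sat(EF (AX ((a ∧ q) ∨ (AF q)))) = {t1, t4, t5, t6}, so the formula holds at t4.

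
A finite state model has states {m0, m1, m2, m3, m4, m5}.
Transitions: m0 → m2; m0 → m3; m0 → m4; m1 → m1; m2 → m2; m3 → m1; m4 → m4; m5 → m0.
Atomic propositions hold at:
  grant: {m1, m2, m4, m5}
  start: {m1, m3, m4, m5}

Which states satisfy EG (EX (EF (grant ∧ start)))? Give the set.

{m0, m1, m3, m4, m5}

Sat(grant ∧ start) = {m1, m4, m5}
EF (grant ∧ start): least fixpoint, start Z0 = {m1, m4, m5}, add states with some successor in Z. Z1 = {m0, m1, m3, m4, m5}; fixed.
Sat(EF (grant ∧ start)) = {m0, m1, m3, m4, m5}
Sat(EX (EF (grant ∧ start))) = {s : some successor in {m0, m1, m3, m4, m5}} = {m0, m1, m3, m4, m5}
EG (EX (EF (grant ∧ start))): greatest fixpoint, start Z0 = {m0, m1, m3, m4, m5}, keep only states in Sat with some successor in Z. Already a fixed point.
Sat(EG (EX (EF (grant ∧ start)))) = {m0, m1, m3, m4, m5}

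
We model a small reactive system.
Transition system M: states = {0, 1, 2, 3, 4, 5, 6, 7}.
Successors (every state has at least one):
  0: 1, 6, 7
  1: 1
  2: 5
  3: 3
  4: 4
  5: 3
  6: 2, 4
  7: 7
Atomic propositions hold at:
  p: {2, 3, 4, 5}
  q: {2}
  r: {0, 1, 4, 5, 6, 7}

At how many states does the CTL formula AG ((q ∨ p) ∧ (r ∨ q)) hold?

1

Sat(q ∨ p) = {2, 3, 4, 5}
Sat(r ∨ q) = {0, 1, 2, 4, 5, 6, 7}
Sat((q ∨ p) ∧ (r ∨ q)) = {2, 4, 5}
AG ((q ∨ p) ∧ (r ∨ q)): greatest fixpoint, start Z0 = {2, 4, 5}, keep only states in Sat with every successor in Z. Z1 = {2, 4}; Z2 = {4}; fixed.
Sat(AG ((q ∨ p) ∧ (r ∨ q))) = {4}
|Sat(AG ((q ∨ p) ∧ (r ∨ q)))| = |{4}| = 1.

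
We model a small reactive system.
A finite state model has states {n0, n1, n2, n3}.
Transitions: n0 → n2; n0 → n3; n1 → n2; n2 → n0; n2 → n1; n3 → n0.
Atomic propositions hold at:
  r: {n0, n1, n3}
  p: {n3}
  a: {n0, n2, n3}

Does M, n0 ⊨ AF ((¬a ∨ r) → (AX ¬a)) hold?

No

Sat(¬a) = {n1}
Sat(¬a ∨ r) = {n0, n1, n3}
Sat(AX ¬a) = {s : every successor in {n1}} = ∅
Sat((¬a ∨ r) → (AX ¬a)) = {n2}
AF ((¬a ∨ r) → (AX ¬a)): least fixpoint, start Z0 = {n2}, add states with every successor in Z. Z1 = {n1, n2}; fixed.
Sat(AF ((¬a ∨ r) → (AX ¬a))) = {n1, n2}
n0 ∉ Sat(AF ((¬a ∨ r) → (AX ¬a))) = {n1, n2}, so the formula does not hold at n0.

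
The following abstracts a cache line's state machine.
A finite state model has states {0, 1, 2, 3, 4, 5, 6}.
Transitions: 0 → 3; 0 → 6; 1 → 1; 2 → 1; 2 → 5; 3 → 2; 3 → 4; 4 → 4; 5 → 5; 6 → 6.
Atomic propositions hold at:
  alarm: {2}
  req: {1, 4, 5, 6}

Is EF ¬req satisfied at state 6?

No

Sat(¬req) = {0, 2, 3}
EF ¬req: least fixpoint, start Z0 = {0, 2, 3}, add states with some successor in Z. Already a fixed point.
Sat(EF ¬req) = {0, 2, 3}
6 ∉ Sat(EF ¬req) = {0, 2, 3}, so the formula does not hold at 6.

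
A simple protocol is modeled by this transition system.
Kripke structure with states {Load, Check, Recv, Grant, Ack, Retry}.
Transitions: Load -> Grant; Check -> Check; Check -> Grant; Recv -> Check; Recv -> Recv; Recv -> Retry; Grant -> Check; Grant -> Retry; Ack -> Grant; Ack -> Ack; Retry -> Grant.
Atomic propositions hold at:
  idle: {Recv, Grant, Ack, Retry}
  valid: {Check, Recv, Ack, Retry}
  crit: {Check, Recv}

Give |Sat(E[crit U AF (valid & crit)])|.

Sat(valid & crit) = {Check, Recv}
AF (valid & crit): least fixpoint, start Z0 = {Check, Recv}, add states with every successor in Z. Already a fixed point.
Sat(AF (valid & crit)) = {Check, Recv}
E[crit U AF (valid & crit)]: least fixpoint, start Z0 = Sat(AF (valid & crit)) = {Check, Recv}, add states in Sat(crit) with some successor in Z. Already a fixed point.
Sat(E[crit U AF (valid & crit)]) = {Check, Recv}
|Sat(E[crit U AF (valid & crit)])| = |{Check, Recv}| = 2.

2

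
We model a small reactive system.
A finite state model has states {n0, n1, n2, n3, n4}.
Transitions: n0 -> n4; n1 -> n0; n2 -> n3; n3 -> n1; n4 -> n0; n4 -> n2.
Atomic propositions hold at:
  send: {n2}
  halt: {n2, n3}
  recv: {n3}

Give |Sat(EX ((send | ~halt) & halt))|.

Sat(~halt) = {n0, n1, n4}
Sat(send | ~halt) = {n0, n1, n2, n4}
Sat((send | ~halt) & halt) = {n2}
Sat(EX ((send | ~halt) & halt)) = {s : some successor in {n2}} = {n4}
|Sat(EX ((send | ~halt) & halt))| = |{n4}| = 1.

1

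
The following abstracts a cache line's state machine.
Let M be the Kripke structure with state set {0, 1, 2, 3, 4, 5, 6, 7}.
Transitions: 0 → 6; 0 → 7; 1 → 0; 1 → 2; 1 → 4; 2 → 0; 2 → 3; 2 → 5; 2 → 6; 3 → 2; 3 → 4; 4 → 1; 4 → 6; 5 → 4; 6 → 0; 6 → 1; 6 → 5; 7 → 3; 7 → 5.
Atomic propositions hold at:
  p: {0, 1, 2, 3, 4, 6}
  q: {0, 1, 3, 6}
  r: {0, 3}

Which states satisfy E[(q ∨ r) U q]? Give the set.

Sat(q ∨ r) = {0, 1, 3, 6}
E[(q ∨ r) U q]: least fixpoint, start Z0 = Sat(q) = {0, 1, 3, 6}, add states in Sat(q ∨ r) with some successor in Z. Already a fixed point.
Sat(E[(q ∨ r) U q]) = {0, 1, 3, 6}

{0, 1, 3, 6}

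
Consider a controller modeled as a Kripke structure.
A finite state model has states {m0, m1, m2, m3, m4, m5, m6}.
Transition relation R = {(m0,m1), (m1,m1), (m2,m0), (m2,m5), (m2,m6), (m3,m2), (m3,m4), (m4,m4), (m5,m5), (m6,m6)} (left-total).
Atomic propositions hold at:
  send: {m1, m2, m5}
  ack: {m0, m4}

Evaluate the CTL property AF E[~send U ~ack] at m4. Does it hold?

No

Sat(~send) = {m0, m3, m4, m6}
Sat(~ack) = {m1, m2, m3, m5, m6}
E[~send U ~ack]: least fixpoint, start Z0 = Sat(~ack) = {m1, m2, m3, m5, m6}, add states in Sat(~send) with some successor in Z. Z1 = {m0, m1, m2, m3, m5, m6}; fixed.
Sat(E[~send U ~ack]) = {m0, m1, m2, m3, m5, m6}
AF E[~send U ~ack]: least fixpoint, start Z0 = {m0, m1, m2, m3, m5, m6}, add states with every successor in Z. Already a fixed point.
Sat(AF E[~send U ~ack]) = {m0, m1, m2, m3, m5, m6}
m4 ∉ Sat(AF E[~send U ~ack]) = {m0, m1, m2, m3, m5, m6}, so the formula does not hold at m4.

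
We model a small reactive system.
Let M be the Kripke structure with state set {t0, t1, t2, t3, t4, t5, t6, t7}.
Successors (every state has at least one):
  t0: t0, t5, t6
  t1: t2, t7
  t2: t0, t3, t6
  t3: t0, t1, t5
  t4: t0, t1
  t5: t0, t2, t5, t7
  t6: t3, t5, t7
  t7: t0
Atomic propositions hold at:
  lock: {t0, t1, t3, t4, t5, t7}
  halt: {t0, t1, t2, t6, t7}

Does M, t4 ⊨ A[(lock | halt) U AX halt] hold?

Yes

Sat(lock | halt) = {t0, t1, t2, t3, t4, t5, t6, t7}
Sat(AX halt) = {s : every successor in {t0, t1, t2, t6, t7}} = {t1, t4, t7}
A[(lock | halt) U AX halt]: least fixpoint, start Z0 = Sat(AX halt) = {t1, t4, t7}, add states in Sat(lock | halt) with every successor in Z. Already a fixed point.
Sat(A[(lock | halt) U AX halt]) = {t1, t4, t7}
t4 ∈ Sat(A[(lock | halt) U AX halt]) = {t1, t4, t7}, so the formula holds at t4.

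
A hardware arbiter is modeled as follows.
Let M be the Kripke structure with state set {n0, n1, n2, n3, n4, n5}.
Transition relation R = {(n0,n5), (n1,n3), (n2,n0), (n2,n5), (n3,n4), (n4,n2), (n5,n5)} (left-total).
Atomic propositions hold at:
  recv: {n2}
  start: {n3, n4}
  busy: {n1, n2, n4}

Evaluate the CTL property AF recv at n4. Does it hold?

Yes

AF recv: least fixpoint, start Z0 = {n2}, add states with every successor in Z. Z1 = {n2, n4}; Z2 = {n2, n3, n4}; Z3 = {n1, n2, n3, n4}; fixed.
Sat(AF recv) = {n1, n2, n3, n4}
n4 ∈ Sat(AF recv) = {n1, n2, n3, n4}, so the formula holds at n4.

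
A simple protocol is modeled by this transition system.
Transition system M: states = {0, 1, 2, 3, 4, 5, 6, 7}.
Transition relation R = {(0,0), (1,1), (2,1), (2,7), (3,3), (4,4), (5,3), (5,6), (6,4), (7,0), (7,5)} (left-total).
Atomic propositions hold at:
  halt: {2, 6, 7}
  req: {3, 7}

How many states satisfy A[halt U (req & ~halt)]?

Sat(~halt) = {0, 1, 3, 4, 5}
Sat(req & ~halt) = {3}
A[halt U (req & ~halt)]: least fixpoint, start Z0 = Sat((req & ~halt)) = {3}, add states in Sat(halt) with every successor in Z. Already a fixed point.
Sat(A[halt U (req & ~halt)]) = {3}
|Sat(A[halt U (req & ~halt)])| = |{3}| = 1.

1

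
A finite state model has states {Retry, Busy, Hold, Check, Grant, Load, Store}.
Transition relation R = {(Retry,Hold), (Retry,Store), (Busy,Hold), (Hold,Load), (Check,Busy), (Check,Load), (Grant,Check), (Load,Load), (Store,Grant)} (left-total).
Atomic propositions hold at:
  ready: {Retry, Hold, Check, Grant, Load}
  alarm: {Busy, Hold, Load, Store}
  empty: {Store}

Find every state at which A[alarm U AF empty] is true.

AF empty: least fixpoint, start Z0 = {Store}, add states with every successor in Z. Already a fixed point.
Sat(AF empty) = {Store}
A[alarm U AF empty]: least fixpoint, start Z0 = Sat(AF empty) = {Store}, add states in Sat(alarm) with every successor in Z. Already a fixed point.
Sat(A[alarm U AF empty]) = {Store}

{Store}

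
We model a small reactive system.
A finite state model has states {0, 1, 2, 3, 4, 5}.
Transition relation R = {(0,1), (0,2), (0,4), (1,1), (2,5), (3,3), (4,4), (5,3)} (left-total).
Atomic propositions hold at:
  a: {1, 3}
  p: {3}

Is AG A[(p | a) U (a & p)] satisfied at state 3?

Sat(p | a) = {1, 3}
Sat(a & p) = {3}
A[(p | a) U (a & p)]: least fixpoint, start Z0 = Sat((a & p)) = {3}, add states in Sat(p | a) with every successor in Z. Already a fixed point.
Sat(A[(p | a) U (a & p)]) = {3}
AG A[(p | a) U (a & p)]: greatest fixpoint, start Z0 = {3}, keep only states in Sat with every successor in Z. Already a fixed point.
Sat(AG A[(p | a) U (a & p)]) = {3}
3 ∈ Sat(AG A[(p | a) U (a & p)]) = {3}, so the formula holds at 3.

Yes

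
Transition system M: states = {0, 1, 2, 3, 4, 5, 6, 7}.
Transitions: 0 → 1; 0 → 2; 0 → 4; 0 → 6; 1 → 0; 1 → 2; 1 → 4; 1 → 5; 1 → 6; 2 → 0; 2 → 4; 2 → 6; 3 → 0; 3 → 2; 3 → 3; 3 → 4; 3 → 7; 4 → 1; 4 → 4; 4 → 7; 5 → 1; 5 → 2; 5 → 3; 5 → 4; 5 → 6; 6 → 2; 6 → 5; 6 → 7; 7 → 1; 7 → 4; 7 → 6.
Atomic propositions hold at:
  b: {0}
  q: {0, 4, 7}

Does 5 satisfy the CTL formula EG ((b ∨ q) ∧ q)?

Sat(b ∨ q) = {0, 4, 7}
Sat((b ∨ q) ∧ q) = {0, 4, 7}
EG ((b ∨ q) ∧ q): greatest fixpoint, start Z0 = {0, 4, 7}, keep only states in Sat with some successor in Z. Already a fixed point.
Sat(EG ((b ∨ q) ∧ q)) = {0, 4, 7}
5 ∉ Sat(EG ((b ∨ q) ∧ q)) = {0, 4, 7}, so the formula does not hold at 5.

No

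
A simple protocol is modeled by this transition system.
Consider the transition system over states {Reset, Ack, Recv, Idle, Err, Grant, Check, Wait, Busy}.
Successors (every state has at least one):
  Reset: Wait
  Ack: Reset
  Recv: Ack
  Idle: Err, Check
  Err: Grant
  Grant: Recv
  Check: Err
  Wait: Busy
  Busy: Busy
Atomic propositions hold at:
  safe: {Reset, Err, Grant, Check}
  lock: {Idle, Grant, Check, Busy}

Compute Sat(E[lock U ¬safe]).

Sat(¬safe) = {Ack, Recv, Idle, Wait, Busy}
E[lock U ¬safe]: least fixpoint, start Z0 = Sat(¬safe) = {Ack, Recv, Idle, Wait, Busy}, add states in Sat(lock) with some successor in Z. Z1 = {Ack, Recv, Idle, Grant, Wait, Busy}; fixed.
Sat(E[lock U ¬safe]) = {Ack, Recv, Idle, Grant, Wait, Busy}

{Ack, Recv, Idle, Grant, Wait, Busy}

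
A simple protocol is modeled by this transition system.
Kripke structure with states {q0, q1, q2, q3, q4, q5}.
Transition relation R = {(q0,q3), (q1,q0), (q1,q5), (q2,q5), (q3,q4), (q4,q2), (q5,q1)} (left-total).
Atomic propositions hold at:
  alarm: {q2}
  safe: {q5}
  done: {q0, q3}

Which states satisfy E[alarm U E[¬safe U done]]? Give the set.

{q0, q1, q3}

Sat(¬safe) = {q0, q1, q2, q3, q4}
E[¬safe U done]: least fixpoint, start Z0 = Sat(done) = {q0, q3}, add states in Sat(¬safe) with some successor in Z. Z1 = {q0, q1, q3}; fixed.
Sat(E[¬safe U done]) = {q0, q1, q3}
E[alarm U E[¬safe U done]]: least fixpoint, start Z0 = Sat(E[¬safe U done]) = {q0, q1, q3}, add states in Sat(alarm) with some successor in Z. Already a fixed point.
Sat(E[alarm U E[¬safe U done]]) = {q0, q1, q3}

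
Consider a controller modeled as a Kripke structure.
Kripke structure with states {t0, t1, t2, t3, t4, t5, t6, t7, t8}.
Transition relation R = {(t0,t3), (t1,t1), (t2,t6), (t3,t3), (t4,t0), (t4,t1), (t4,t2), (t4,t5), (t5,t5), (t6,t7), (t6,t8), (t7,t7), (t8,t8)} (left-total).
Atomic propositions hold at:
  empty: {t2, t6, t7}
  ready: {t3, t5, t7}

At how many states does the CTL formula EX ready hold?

Sat(EX ready) = {s : some successor in {t3, t5, t7}} = {t0, t3, t4, t5, t6, t7}
|Sat(EX ready)| = |{t0, t3, t4, t5, t6, t7}| = 6.

6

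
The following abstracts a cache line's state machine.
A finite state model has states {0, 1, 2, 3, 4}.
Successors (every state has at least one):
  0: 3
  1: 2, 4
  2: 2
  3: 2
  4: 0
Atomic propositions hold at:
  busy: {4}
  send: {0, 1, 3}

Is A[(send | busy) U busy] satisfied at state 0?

Sat(send | busy) = {0, 1, 3, 4}
A[(send | busy) U busy]: least fixpoint, start Z0 = Sat(busy) = {4}, add states in Sat(send | busy) with every successor in Z. Already a fixed point.
Sat(A[(send | busy) U busy]) = {4}
0 ∉ Sat(A[(send | busy) U busy]) = {4}, so the formula does not hold at 0.

No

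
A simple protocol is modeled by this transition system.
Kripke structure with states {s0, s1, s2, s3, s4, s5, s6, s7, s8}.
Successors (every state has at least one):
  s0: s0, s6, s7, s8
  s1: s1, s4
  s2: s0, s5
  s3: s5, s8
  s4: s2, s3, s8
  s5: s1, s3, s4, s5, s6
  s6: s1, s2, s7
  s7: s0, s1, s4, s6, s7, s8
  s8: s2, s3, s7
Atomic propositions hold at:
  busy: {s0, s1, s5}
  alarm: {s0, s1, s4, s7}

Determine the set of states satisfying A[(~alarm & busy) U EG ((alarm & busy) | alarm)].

{s0, s1, s7}

Sat(~alarm) = {s2, s3, s5, s6, s8}
Sat(~alarm & busy) = {s5}
Sat(alarm & busy) = {s0, s1}
Sat((alarm & busy) | alarm) = {s0, s1, s4, s7}
EG ((alarm & busy) | alarm): greatest fixpoint, start Z0 = {s0, s1, s4, s7}, keep only states in Sat with some successor in Z. Z1 = {s0, s1, s7}; fixed.
Sat(EG ((alarm & busy) | alarm)) = {s0, s1, s7}
A[(~alarm & busy) U EG ((alarm & busy) | alarm)]: least fixpoint, start Z0 = Sat(EG ((alarm & busy) | alarm)) = {s0, s1, s7}, add states in Sat(~alarm & busy) with every successor in Z. Already a fixed point.
Sat(A[(~alarm & busy) U EG ((alarm & busy) | alarm)]) = {s0, s1, s7}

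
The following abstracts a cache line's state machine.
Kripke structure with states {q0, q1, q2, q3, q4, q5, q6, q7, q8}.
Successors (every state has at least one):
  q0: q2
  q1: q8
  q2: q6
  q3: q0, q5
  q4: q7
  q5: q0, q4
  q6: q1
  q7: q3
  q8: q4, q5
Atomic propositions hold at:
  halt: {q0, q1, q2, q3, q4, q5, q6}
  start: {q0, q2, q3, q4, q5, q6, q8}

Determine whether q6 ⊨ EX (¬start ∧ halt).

Sat(¬start) = {q1, q7}
Sat(¬start ∧ halt) = {q1}
Sat(EX (¬start ∧ halt)) = {s : some successor in {q1}} = {q6}
q6 ∈ Sat(EX (¬start ∧ halt)) = {q6}, so the formula holds at q6.

Yes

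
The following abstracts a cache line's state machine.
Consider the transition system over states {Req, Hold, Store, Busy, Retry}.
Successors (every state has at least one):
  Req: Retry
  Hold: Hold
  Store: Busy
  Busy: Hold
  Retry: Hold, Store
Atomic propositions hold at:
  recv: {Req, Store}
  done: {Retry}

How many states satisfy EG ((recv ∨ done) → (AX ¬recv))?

3

Sat(recv ∨ done) = {Req, Store, Retry}
Sat(¬recv) = {Hold, Busy, Retry}
Sat(AX ¬recv) = {s : every successor in {Hold, Busy, Retry}} = {Req, Hold, Store, Busy}
Sat((recv ∨ done) → (AX ¬recv)) = {Req, Hold, Store, Busy}
EG ((recv ∨ done) → (AX ¬recv)): greatest fixpoint, start Z0 = {Req, Hold, Store, Busy}, keep only states in Sat with some successor in Z. Z1 = {Hold, Store, Busy}; fixed.
Sat(EG ((recv ∨ done) → (AX ¬recv))) = {Hold, Store, Busy}
|Sat(EG ((recv ∨ done) → (AX ¬recv)))| = |{Hold, Store, Busy}| = 3.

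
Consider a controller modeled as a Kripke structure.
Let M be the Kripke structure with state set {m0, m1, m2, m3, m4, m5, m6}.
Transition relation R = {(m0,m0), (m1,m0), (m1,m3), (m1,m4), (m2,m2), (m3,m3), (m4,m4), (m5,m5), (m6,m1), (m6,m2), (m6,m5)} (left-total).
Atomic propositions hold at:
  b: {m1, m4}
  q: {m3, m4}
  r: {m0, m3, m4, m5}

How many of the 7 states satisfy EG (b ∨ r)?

5

Sat(b ∨ r) = {m0, m1, m3, m4, m5}
EG (b ∨ r): greatest fixpoint, start Z0 = {m0, m1, m3, m4, m5}, keep only states in Sat with some successor in Z. Already a fixed point.
Sat(EG (b ∨ r)) = {m0, m1, m3, m4, m5}
|Sat(EG (b ∨ r))| = |{m0, m1, m3, m4, m5}| = 5.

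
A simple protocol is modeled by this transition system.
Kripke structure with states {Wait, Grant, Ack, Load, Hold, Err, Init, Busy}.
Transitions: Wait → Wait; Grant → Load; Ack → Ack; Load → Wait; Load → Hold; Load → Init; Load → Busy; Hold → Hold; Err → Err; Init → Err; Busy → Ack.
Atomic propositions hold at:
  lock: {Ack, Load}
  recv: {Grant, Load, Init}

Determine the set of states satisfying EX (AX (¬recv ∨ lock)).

{Wait, Ack, Load, Hold, Err, Init, Busy}

Sat(¬recv) = {Wait, Ack, Hold, Err, Busy}
Sat(¬recv ∨ lock) = {Wait, Ack, Load, Hold, Err, Busy}
Sat(AX (¬recv ∨ lock)) = {s : every successor in {Wait, Ack, Load, Hold, Err, Busy}} = {Wait, Grant, Ack, Hold, Err, Init, Busy}
Sat(EX (AX (¬recv ∨ lock))) = {s : some successor in {Wait, Grant, Ack, Hold, Err, Init, Busy}} = {Wait, Ack, Load, Hold, Err, Init, Busy}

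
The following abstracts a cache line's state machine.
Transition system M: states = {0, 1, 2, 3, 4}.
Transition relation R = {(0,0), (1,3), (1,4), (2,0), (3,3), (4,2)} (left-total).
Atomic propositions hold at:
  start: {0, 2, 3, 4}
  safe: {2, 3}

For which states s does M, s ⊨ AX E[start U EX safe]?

Sat(EX safe) = {s : some successor in {2, 3}} = {1, 3, 4}
E[start U EX safe]: least fixpoint, start Z0 = Sat(EX safe) = {1, 3, 4}, add states in Sat(start) with some successor in Z. Already a fixed point.
Sat(E[start U EX safe]) = {1, 3, 4}
Sat(AX E[start U EX safe]) = {s : every successor in {1, 3, 4}} = {1, 3}

{1, 3}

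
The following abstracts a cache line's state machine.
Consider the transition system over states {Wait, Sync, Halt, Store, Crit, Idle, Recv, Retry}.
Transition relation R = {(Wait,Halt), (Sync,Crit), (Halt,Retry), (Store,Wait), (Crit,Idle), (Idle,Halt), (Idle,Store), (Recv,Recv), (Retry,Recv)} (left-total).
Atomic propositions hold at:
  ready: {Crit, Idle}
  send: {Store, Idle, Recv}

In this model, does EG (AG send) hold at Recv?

AG send: greatest fixpoint, start Z0 = {Store, Idle, Recv}, keep only states in Sat with every successor in Z. Z1 = {Recv}; fixed.
Sat(AG send) = {Recv}
EG (AG send): greatest fixpoint, start Z0 = {Recv}, keep only states in Sat with some successor in Z. Already a fixed point.
Sat(EG (AG send)) = {Recv}
Recv ∈ Sat(EG (AG send)) = {Recv}, so the formula holds at Recv.

Yes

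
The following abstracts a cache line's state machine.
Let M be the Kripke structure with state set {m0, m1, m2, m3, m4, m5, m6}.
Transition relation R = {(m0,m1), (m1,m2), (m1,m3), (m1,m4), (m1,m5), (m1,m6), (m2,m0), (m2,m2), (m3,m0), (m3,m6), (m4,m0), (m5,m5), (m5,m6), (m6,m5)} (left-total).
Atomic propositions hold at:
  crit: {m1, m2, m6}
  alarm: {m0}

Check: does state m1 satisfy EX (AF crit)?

AF crit: least fixpoint, start Z0 = {m1, m2, m6}, add states with every successor in Z. Z1 = {m0, m1, m2, m6}; Z2 = {m0, m1, m2, m3, m4, m6}; fixed.
Sat(AF crit) = {m0, m1, m2, m3, m4, m6}
Sat(EX (AF crit)) = {s : some successor in {m0, m1, m2, m3, m4, m6}} = {m0, m1, m2, m3, m4, m5}
m1 ∈ Sat(EX (AF crit)) = {m0, m1, m2, m3, m4, m5}, so the formula holds at m1.

Yes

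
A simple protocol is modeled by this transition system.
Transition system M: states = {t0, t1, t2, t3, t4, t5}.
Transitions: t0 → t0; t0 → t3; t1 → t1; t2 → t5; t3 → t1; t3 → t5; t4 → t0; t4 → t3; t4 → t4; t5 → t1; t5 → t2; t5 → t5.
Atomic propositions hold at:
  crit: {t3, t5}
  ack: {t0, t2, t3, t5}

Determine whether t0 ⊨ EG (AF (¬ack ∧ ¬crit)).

Sat(¬ack) = {t1, t4}
Sat(¬crit) = {t0, t1, t2, t4}
Sat(¬ack ∧ ¬crit) = {t1, t4}
AF (¬ack ∧ ¬crit): least fixpoint, start Z0 = {t1, t4}, add states with every successor in Z. Already a fixed point.
Sat(AF (¬ack ∧ ¬crit)) = {t1, t4}
EG (AF (¬ack ∧ ¬crit)): greatest fixpoint, start Z0 = {t1, t4}, keep only states in Sat with some successor in Z. Already a fixed point.
Sat(EG (AF (¬ack ∧ ¬crit))) = {t1, t4}
t0 ∉ Sat(EG (AF (¬ack ∧ ¬crit))) = {t1, t4}, so the formula does not hold at t0.

No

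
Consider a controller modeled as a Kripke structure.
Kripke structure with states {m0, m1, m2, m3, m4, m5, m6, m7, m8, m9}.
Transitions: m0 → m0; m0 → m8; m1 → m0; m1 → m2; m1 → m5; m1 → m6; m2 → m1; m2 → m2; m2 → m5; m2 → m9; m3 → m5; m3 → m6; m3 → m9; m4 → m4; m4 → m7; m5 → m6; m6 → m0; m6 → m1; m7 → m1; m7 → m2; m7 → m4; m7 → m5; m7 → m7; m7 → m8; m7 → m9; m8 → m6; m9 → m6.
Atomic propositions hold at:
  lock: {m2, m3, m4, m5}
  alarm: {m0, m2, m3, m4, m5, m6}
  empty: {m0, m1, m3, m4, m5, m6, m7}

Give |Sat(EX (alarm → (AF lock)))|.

AF lock: least fixpoint, start Z0 = {m2, m3, m4, m5}, add states with every successor in Z. Already a fixed point.
Sat(AF lock) = {m2, m3, m4, m5}
Sat(alarm → (AF lock)) = {m1, m2, m3, m4, m5, m7, m8, m9}
Sat(EX (alarm → (AF lock))) = {s : some successor in {m1, m2, m3, m4, m5, m7, m8, m9}} = {m0, m1, m2, m3, m4, m6, m7}
|Sat(EX (alarm → (AF lock)))| = |{m0, m1, m2, m3, m4, m6, m7}| = 7.

7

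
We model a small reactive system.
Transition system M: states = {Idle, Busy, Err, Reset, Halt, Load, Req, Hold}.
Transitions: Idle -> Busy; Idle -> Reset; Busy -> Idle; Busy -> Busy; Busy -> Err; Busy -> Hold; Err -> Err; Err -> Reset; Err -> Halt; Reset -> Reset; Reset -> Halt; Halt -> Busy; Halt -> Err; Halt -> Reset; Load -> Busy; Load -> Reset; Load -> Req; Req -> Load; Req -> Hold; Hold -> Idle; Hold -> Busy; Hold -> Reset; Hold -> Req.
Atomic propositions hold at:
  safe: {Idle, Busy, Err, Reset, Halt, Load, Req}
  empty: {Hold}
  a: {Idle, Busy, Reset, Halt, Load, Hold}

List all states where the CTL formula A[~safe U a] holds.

Sat(~safe) = {Hold}
A[~safe U a]: least fixpoint, start Z0 = Sat(a) = {Idle, Busy, Reset, Halt, Load, Hold}, add states in Sat(~safe) with every successor in Z. Already a fixed point.
Sat(A[~safe U a]) = {Idle, Busy, Reset, Halt, Load, Hold}

{Idle, Busy, Reset, Halt, Load, Hold}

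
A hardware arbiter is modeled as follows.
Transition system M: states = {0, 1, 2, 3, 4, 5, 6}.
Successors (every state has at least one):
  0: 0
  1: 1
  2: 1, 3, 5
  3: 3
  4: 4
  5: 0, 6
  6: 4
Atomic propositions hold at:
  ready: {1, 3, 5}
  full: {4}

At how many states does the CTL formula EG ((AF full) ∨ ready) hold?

AF full: least fixpoint, start Z0 = {4}, add states with every successor in Z. Z1 = {4, 6}; fixed.
Sat(AF full) = {4, 6}
Sat((AF full) ∨ ready) = {1, 3, 4, 5, 6}
EG ((AF full) ∨ ready): greatest fixpoint, start Z0 = {1, 3, 4, 5, 6}, keep only states in Sat with some successor in Z. Already a fixed point.
Sat(EG ((AF full) ∨ ready)) = {1, 3, 4, 5, 6}
|Sat(EG ((AF full) ∨ ready))| = |{1, 3, 4, 5, 6}| = 5.

5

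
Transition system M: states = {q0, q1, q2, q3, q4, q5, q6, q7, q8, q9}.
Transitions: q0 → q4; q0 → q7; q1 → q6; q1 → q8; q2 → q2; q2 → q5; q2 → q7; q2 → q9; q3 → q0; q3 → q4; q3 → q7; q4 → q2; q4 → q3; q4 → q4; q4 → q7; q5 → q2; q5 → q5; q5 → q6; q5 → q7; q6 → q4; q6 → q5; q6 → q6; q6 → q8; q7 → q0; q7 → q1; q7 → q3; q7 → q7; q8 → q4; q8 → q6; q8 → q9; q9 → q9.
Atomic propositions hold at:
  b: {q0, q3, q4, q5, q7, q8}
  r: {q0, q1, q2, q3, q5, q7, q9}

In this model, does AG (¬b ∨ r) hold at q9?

Yes

Sat(¬b) = {q1, q2, q6, q9}
Sat(¬b ∨ r) = {q0, q1, q2, q3, q5, q6, q7, q9}
AG (¬b ∨ r): greatest fixpoint, start Z0 = {q0, q1, q2, q3, q5, q6, q7, q9}, keep only states in Sat with every successor in Z. Z1 = {q2, q5, q7, q9}; Z2 = {q2, q9}; Z3 = {q9}; fixed.
Sat(AG (¬b ∨ r)) = {q9}
q9 ∈ Sat(AG (¬b ∨ r)) = {q9}, so the formula holds at q9.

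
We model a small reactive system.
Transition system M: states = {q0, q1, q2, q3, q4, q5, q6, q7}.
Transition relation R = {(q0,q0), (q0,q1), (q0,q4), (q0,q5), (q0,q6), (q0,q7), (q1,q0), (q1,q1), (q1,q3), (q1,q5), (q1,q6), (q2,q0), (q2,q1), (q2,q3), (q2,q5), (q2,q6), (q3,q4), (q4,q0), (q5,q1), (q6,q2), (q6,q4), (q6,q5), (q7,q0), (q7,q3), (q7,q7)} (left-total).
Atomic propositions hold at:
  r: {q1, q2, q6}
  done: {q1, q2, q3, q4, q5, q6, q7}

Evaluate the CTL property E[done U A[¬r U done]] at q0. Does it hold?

No

Sat(¬r) = {q0, q3, q4, q5, q7}
A[¬r U done]: least fixpoint, start Z0 = Sat(done) = {q1, q2, q3, q4, q5, q6, q7}, add states in Sat(¬r) with every successor in Z. Already a fixed point.
Sat(A[¬r U done]) = {q1, q2, q3, q4, q5, q6, q7}
E[done U A[¬r U done]]: least fixpoint, start Z0 = Sat(A[¬r U done]) = {q1, q2, q3, q4, q5, q6, q7}, add states in Sat(done) with some successor in Z. Already a fixed point.
Sat(E[done U A[¬r U done]]) = {q1, q2, q3, q4, q5, q6, q7}
q0 ∉ Sat(E[done U A[¬r U done]]) = {q1, q2, q3, q4, q5, q6, q7}, so the formula does not hold at q0.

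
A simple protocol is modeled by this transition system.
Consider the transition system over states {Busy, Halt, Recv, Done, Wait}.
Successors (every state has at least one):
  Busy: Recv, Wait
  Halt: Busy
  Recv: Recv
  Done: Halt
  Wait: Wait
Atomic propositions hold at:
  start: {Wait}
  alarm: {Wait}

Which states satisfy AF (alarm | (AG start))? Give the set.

AG start: greatest fixpoint, start Z0 = {Wait}, keep only states in Sat with every successor in Z. Already a fixed point.
Sat(AG start) = {Wait}
Sat(alarm | (AG start)) = {Wait}
AF (alarm | (AG start)): least fixpoint, start Z0 = {Wait}, add states with every successor in Z. Already a fixed point.
Sat(AF (alarm | (AG start))) = {Wait}

{Wait}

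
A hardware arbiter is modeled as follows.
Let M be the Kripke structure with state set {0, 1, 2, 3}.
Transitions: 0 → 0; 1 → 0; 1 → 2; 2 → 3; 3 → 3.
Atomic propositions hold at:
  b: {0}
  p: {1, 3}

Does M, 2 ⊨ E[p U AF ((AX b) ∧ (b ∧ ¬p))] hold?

Sat(AX b) = {s : every successor in {0}} = {0}
Sat(¬p) = {0, 2}
Sat(b ∧ ¬p) = {0}
Sat((AX b) ∧ (b ∧ ¬p)) = {0}
AF ((AX b) ∧ (b ∧ ¬p)): least fixpoint, start Z0 = {0}, add states with every successor in Z. Already a fixed point.
Sat(AF ((AX b) ∧ (b ∧ ¬p))) = {0}
E[p U AF ((AX b) ∧ (b ∧ ¬p))]: least fixpoint, start Z0 = Sat(AF ((AX b) ∧ (b ∧ ¬p))) = {0}, add states in Sat(p) with some successor in Z. Z1 = {0, 1}; fixed.
Sat(E[p U AF ((AX b) ∧ (b ∧ ¬p))]) = {0, 1}
2 ∉ Sat(E[p U AF ((AX b) ∧ (b ∧ ¬p))]) = {0, 1}, so the formula does not hold at 2.

No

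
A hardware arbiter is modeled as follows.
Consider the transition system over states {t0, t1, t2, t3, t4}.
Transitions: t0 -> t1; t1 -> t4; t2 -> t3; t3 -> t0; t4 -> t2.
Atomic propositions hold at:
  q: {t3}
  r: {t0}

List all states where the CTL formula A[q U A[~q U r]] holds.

{t0, t3}

Sat(~q) = {t0, t1, t2, t4}
A[~q U r]: least fixpoint, start Z0 = Sat(r) = {t0}, add states in Sat(~q) with every successor in Z. Already a fixed point.
Sat(A[~q U r]) = {t0}
A[q U A[~q U r]]: least fixpoint, start Z0 = Sat(A[~q U r]) = {t0}, add states in Sat(q) with every successor in Z. Z1 = {t0, t3}; fixed.
Sat(A[q U A[~q U r]]) = {t0, t3}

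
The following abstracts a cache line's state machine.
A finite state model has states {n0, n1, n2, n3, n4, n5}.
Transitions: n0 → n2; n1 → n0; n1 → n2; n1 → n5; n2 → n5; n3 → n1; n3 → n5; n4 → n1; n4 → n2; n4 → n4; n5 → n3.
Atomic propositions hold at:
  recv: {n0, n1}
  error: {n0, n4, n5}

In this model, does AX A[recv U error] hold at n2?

A[recv U error]: least fixpoint, start Z0 = Sat(error) = {n0, n4, n5}, add states in Sat(recv) with every successor in Z. Already a fixed point.
Sat(A[recv U error]) = {n0, n4, n5}
Sat(AX A[recv U error]) = {s : every successor in {n0, n4, n5}} = {n2}
n2 ∈ Sat(AX A[recv U error]) = {n2}, so the formula holds at n2.

Yes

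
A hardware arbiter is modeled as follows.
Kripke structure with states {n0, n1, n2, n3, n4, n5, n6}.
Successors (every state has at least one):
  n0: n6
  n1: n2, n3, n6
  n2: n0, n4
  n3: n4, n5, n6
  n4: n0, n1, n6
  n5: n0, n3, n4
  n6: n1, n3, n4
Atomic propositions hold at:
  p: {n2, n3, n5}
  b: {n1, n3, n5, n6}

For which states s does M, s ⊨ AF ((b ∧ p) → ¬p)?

{n0, n1, n2, n4, n6}

Sat(b ∧ p) = {n3, n5}
Sat(¬p) = {n0, n1, n4, n6}
Sat((b ∧ p) → ¬p) = {n0, n1, n2, n4, n6}
AF ((b ∧ p) → ¬p): least fixpoint, start Z0 = {n0, n1, n2, n4, n6}, add states with every successor in Z. Already a fixed point.
Sat(AF ((b ∧ p) → ¬p)) = {n0, n1, n2, n4, n6}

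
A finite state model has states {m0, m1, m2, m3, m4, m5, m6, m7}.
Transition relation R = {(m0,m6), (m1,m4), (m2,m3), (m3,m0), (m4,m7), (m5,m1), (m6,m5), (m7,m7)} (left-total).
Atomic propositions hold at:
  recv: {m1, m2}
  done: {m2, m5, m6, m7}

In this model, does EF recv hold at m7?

No

EF recv: least fixpoint, start Z0 = {m1, m2}, add states with some successor in Z. Z1 = {m1, m2, m5}; Z2 = {m1, m2, m5, m6}; Z3 = {m0, m1, m2, m5, m6}; Z4 = {m0, m1, m2, m3, m5, m6}; fixed.
Sat(EF recv) = {m0, m1, m2, m3, m5, m6}
m7 ∉ Sat(EF recv) = {m0, m1, m2, m3, m5, m6}, so the formula does not hold at m7.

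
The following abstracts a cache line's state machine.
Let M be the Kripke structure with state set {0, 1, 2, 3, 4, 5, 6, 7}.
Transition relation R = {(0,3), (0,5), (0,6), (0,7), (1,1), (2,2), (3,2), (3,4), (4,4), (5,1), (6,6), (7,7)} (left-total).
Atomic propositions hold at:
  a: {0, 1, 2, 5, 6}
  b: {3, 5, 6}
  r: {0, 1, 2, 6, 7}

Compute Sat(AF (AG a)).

AG a: greatest fixpoint, start Z0 = {0, 1, 2, 5, 6}, keep only states in Sat with every successor in Z. Z1 = {1, 2, 5, 6}; fixed.
Sat(AG a) = {1, 2, 5, 6}
AF (AG a): least fixpoint, start Z0 = {1, 2, 5, 6}, add states with every successor in Z. Already a fixed point.
Sat(AF (AG a)) = {1, 2, 5, 6}

{1, 2, 5, 6}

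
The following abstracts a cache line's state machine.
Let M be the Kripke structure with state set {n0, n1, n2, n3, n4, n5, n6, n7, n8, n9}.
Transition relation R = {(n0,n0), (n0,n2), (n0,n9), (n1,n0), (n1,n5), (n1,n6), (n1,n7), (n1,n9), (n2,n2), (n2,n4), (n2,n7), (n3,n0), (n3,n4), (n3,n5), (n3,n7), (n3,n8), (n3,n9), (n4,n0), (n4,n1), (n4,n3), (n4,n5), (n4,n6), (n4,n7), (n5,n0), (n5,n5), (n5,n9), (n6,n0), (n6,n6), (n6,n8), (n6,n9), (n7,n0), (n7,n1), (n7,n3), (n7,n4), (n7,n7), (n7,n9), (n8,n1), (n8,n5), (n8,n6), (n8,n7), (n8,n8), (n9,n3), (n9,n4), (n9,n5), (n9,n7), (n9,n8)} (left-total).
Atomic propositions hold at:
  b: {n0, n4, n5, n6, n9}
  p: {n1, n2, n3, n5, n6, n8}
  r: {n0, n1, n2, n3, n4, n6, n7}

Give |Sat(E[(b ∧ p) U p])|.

6

Sat(b ∧ p) = {n5, n6}
E[(b ∧ p) U p]: least fixpoint, start Z0 = Sat(p) = {n1, n2, n3, n5, n6, n8}, add states in Sat(b ∧ p) with some successor in Z. Already a fixed point.
Sat(E[(b ∧ p) U p]) = {n1, n2, n3, n5, n6, n8}
|Sat(E[(b ∧ p) U p])| = |{n1, n2, n3, n5, n6, n8}| = 6.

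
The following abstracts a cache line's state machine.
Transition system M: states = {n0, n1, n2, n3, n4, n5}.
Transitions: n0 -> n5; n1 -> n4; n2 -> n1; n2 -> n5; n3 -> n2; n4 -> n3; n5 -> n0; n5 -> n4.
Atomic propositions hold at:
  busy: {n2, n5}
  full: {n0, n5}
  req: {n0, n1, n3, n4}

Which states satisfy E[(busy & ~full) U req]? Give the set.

{n0, n1, n2, n3, n4}

Sat(~full) = {n1, n2, n3, n4}
Sat(busy & ~full) = {n2}
E[(busy & ~full) U req]: least fixpoint, start Z0 = Sat(req) = {n0, n1, n3, n4}, add states in Sat(busy & ~full) with some successor in Z. Z1 = {n0, n1, n2, n3, n4}; fixed.
Sat(E[(busy & ~full) U req]) = {n0, n1, n2, n3, n4}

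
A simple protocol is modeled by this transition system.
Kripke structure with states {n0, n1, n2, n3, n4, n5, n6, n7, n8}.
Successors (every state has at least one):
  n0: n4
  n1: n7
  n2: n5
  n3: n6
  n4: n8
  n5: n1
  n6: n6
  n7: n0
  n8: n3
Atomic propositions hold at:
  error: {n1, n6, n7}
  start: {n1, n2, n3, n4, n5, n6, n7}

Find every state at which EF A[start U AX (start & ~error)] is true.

Sat(~error) = {n0, n2, n3, n4, n5, n8}
Sat(start & ~error) = {n2, n3, n4, n5}
Sat(AX (start & ~error)) = {s : every successor in {n2, n3, n4, n5}} = {n0, n2, n8}
A[start U AX (start & ~error)]: least fixpoint, start Z0 = Sat(AX (start & ~error)) = {n0, n2, n8}, add states in Sat(start) with every successor in Z. Z1 = {n0, n2, n4, n7, n8}; Z2 = {n0, n1, n2, n4, n7, n8}; Z3 = {n0, n1, n2, n4, n5, n7, n8}; fixed.
Sat(A[start U AX (start & ~error)]) = {n0, n1, n2, n4, n5, n7, n8}
EF A[start U AX (start & ~error)]: least fixpoint, start Z0 = {n0, n1, n2, n4, n5, n7, n8}, add states with some successor in Z. Already a fixed point.
Sat(EF A[start U AX (start & ~error)]) = {n0, n1, n2, n4, n5, n7, n8}

{n0, n1, n2, n4, n5, n7, n8}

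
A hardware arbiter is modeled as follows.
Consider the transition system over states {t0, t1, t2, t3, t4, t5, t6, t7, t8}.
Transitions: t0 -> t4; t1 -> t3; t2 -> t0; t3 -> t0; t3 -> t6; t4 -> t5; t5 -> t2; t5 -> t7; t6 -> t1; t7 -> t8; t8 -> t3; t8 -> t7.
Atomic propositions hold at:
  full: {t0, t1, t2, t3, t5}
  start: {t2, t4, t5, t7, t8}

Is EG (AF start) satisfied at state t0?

AF start: least fixpoint, start Z0 = {t2, t4, t5, t7, t8}, add states with every successor in Z. Z1 = {t0, t2, t4, t5, t7, t8}; fixed.
Sat(AF start) = {t0, t2, t4, t5, t7, t8}
EG (AF start): greatest fixpoint, start Z0 = {t0, t2, t4, t5, t7, t8}, keep only states in Sat with some successor in Z. Already a fixed point.
Sat(EG (AF start)) = {t0, t2, t4, t5, t7, t8}
t0 ∈ Sat(EG (AF start)) = {t0, t2, t4, t5, t7, t8}, so the formula holds at t0.

Yes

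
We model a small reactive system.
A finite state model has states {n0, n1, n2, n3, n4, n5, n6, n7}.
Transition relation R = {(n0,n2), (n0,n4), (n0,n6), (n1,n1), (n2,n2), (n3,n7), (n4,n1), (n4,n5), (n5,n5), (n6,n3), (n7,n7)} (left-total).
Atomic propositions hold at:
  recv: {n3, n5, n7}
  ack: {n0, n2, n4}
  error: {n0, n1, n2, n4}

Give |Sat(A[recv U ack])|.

A[recv U ack]: least fixpoint, start Z0 = Sat(ack) = {n0, n2, n4}, add states in Sat(recv) with every successor in Z. Already a fixed point.
Sat(A[recv U ack]) = {n0, n2, n4}
|Sat(A[recv U ack])| = |{n0, n2, n4}| = 3.

3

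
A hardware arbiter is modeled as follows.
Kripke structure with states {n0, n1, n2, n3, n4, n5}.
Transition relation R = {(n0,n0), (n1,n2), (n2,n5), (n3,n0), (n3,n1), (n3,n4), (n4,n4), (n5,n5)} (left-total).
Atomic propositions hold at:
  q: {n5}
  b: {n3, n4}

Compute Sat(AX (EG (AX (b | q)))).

Sat(b | q) = {n3, n4, n5}
Sat(AX (b | q)) = {s : every successor in {n3, n4, n5}} = {n2, n4, n5}
EG (AX (b | q)): greatest fixpoint, start Z0 = {n2, n4, n5}, keep only states in Sat with some successor in Z. Already a fixed point.
Sat(EG (AX (b | q))) = {n2, n4, n5}
Sat(AX (EG (AX (b | q)))) = {s : every successor in {n2, n4, n5}} = {n1, n2, n4, n5}

{n1, n2, n4, n5}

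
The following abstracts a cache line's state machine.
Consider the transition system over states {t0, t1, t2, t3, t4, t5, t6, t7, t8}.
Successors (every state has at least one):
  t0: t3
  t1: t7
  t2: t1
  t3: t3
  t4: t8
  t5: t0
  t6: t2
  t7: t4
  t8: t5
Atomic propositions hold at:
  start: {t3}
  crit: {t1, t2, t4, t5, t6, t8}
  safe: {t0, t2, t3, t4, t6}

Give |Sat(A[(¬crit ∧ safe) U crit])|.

6

Sat(¬crit) = {t0, t3, t7}
Sat(¬crit ∧ safe) = {t0, t3}
A[(¬crit ∧ safe) U crit]: least fixpoint, start Z0 = Sat(crit) = {t1, t2, t4, t5, t6, t8}, add states in Sat(¬crit ∧ safe) with every successor in Z. Already a fixed point.
Sat(A[(¬crit ∧ safe) U crit]) = {t1, t2, t4, t5, t6, t8}
|Sat(A[(¬crit ∧ safe) U crit])| = |{t1, t2, t4, t5, t6, t8}| = 6.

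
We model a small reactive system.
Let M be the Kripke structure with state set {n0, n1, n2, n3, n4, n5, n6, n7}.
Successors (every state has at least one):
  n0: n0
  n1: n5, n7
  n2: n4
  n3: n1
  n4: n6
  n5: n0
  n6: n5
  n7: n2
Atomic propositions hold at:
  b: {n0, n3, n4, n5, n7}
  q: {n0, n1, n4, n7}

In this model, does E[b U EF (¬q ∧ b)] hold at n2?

Sat(¬q) = {n2, n3, n5, n6}
Sat(¬q ∧ b) = {n3, n5}
EF (¬q ∧ b): least fixpoint, start Z0 = {n3, n5}, add states with some successor in Z. Z1 = {n1, n3, n5, n6}; Z2 = {n1, n3, n4, n5, n6}; Z3 = {n1, n2, n3, n4, n5, n6}; Z4 = {n1, n2, n3, n4, n5, n6, n7}; fixed.
Sat(EF (¬q ∧ b)) = {n1, n2, n3, n4, n5, n6, n7}
E[b U EF (¬q ∧ b)]: least fixpoint, start Z0 = Sat(EF (¬q ∧ b)) = {n1, n2, n3, n4, n5, n6, n7}, add states in Sat(b) with some successor in Z. Already a fixed point.
Sat(E[b U EF (¬q ∧ b)]) = {n1, n2, n3, n4, n5, n6, n7}
n2 ∈ Sat(E[b U EF (¬q ∧ b)]) = {n1, n2, n3, n4, n5, n6, n7}, so the formula holds at n2.

Yes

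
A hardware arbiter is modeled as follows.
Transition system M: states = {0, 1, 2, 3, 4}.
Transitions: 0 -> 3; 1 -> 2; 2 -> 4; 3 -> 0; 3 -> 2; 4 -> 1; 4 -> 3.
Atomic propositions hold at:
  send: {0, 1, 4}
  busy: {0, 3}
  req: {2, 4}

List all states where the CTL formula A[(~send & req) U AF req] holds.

{1, 2, 4}

Sat(~send) = {2, 3}
Sat(~send & req) = {2}
AF req: least fixpoint, start Z0 = {2, 4}, add states with every successor in Z. Z1 = {1, 2, 4}; fixed.
Sat(AF req) = {1, 2, 4}
A[(~send & req) U AF req]: least fixpoint, start Z0 = Sat(AF req) = {1, 2, 4}, add states in Sat(~send & req) with every successor in Z. Already a fixed point.
Sat(A[(~send & req) U AF req]) = {1, 2, 4}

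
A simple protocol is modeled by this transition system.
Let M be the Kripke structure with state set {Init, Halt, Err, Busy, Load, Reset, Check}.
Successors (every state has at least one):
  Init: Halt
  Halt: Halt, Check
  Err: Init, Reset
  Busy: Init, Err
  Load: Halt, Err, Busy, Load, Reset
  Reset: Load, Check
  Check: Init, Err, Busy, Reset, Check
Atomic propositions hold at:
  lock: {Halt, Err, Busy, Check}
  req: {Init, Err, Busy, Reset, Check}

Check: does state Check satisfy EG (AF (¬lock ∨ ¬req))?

No

Sat(¬lock) = {Init, Load, Reset}
Sat(¬req) = {Halt, Load}
Sat(¬lock ∨ ¬req) = {Init, Halt, Load, Reset}
AF (¬lock ∨ ¬req): least fixpoint, start Z0 = {Init, Halt, Load, Reset}, add states with every successor in Z. Z1 = {Init, Halt, Err, Load, Reset}; Z2 = {Init, Halt, Err, Busy, Load, Reset}; fixed.
Sat(AF (¬lock ∨ ¬req)) = {Init, Halt, Err, Busy, Load, Reset}
EG (AF (¬lock ∨ ¬req)): greatest fixpoint, start Z0 = {Init, Halt, Err, Busy, Load, Reset}, keep only states in Sat with some successor in Z. Already a fixed point.
Sat(EG (AF (¬lock ∨ ¬req))) = {Init, Halt, Err, Busy, Load, Reset}
Check ∉ Sat(EG (AF (¬lock ∨ ¬req))) = {Init, Halt, Err, Busy, Load, Reset}, so the formula does not hold at Check.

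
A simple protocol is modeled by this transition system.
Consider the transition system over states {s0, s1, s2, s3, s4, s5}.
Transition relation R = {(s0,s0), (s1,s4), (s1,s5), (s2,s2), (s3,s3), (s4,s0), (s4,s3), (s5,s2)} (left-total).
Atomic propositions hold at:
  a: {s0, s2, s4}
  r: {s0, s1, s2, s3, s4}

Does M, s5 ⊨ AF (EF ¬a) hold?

Yes

Sat(¬a) = {s1, s3, s5}
EF ¬a: least fixpoint, start Z0 = {s1, s3, s5}, add states with some successor in Z. Z1 = {s1, s3, s4, s5}; fixed.
Sat(EF ¬a) = {s1, s3, s4, s5}
AF (EF ¬a): least fixpoint, start Z0 = {s1, s3, s4, s5}, add states with every successor in Z. Already a fixed point.
Sat(AF (EF ¬a)) = {s1, s3, s4, s5}
s5 ∈ Sat(AF (EF ¬a)) = {s1, s3, s4, s5}, so the formula holds at s5.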